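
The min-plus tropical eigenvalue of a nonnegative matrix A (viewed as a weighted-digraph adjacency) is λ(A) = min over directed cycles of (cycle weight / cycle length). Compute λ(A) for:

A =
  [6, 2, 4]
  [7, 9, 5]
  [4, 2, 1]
λ(A) = 1

Enumerate directed cycles and compute their means (weight / length). Sample:
  cycle 0 → 0: weight = 6, length = 1, mean = 6/1 ≈ 6.000
  cycle 1 → 1: weight = 9, length = 1, mean = 9/1 ≈ 9.000
  cycle 2 → 2: weight = 1, length = 1, mean = 1/1 ≈ 1.000
  cycle 0 → 1 → 0: weight = 9, length = 2, mean = 9/2 ≈ 4.500
  cycle 0 → 2 → 0: weight = 8, length = 2, mean = 8/2 ≈ 4.000
  cycle 1 → 0 → 1: weight = 9, length = 2, mean = 9/2 ≈ 4.500
Minimum mean = 1.000, attained e.g. along the cycle 2 → 2 with weight 1 and length 1. So λ(A) = 1/1 = 1.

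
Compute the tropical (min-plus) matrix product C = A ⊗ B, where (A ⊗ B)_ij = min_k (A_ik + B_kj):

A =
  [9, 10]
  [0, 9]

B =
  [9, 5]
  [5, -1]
A ⊗ B =
  [15, 9]
  [9, 5]

Apply the min-plus product entry-by-entry:
  C[0][0] = min over k of (A[0][0] + B[0][0] = 9 + 9 = 18, A[0][1] + B[1][0] = 10 + 5 = 15) = 15 (attained at k = 1)
  C[0][1] = min over k of (A[0][0] + B[0][1] = 9 + 5 = 14, A[0][1] + B[1][1] = 10 + -1 = 9) = 9 (attained at k = 1)
  C[1][0] = min over k of (A[1][0] + B[0][0] = 0 + 9 = 9, A[1][1] + B[1][0] = 9 + 5 = 14) = 9 (attained at k = 0)
  C[1][1] = min over k of (A[1][0] + B[0][1] = 0 + 5 = 5, A[1][1] + B[1][1] = 9 + -1 = 8) = 5 (attained at k = 0)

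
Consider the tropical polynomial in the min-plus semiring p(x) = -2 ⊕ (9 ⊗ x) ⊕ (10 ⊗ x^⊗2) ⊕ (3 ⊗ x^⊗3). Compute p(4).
p(4) = -2

A tropical monomial a ⊗ x^⊗i evaluates to a + i · x. Evaluating each term at x = 4:
  Term 0 contributes -2 + 0 · 4 = -2
  Term 1 contributes 9 + 1 · 4 = 13
  Term 2 contributes 10 + 2 · 4 = 18
  Term 3 contributes 3 + 3 · 4 = 15
p(4) = ⊕ of these = min[-2, 13, 18, 15] = -2.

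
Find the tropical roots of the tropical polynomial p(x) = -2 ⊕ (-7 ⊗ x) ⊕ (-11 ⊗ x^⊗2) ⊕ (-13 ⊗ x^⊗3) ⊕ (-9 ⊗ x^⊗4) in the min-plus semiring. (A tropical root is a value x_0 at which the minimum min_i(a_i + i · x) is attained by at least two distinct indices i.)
Roots: {-4, 2, 4, 5}

Each tropical root is a break point of the lower envelope of the lines y = a_i + i · x (there are 5 lines, with slopes 0, 1, ..., 4). Only the lines that attain the minimum somewhere contribute to roots; other lines are dominated. Here the surviving (envelope) indices are i = 4, i = 3, i = 2, i = 1, i = 0.
Intersections between consecutive envelope lines give the roots: for adjacent envelope indices i < j the intersection is x = (a_i − a_j) / (j − i). Reading off the sorted break points: {-4, 2, 4, 5}.
Verification: at each break x_0, at least two indices attain the minimum of min_i(a_i + i · x_0).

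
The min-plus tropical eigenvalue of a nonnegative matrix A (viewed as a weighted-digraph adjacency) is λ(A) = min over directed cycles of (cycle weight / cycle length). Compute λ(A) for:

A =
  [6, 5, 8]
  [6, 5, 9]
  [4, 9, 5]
λ(A) = 5

Enumerate directed cycles and compute their means (weight / length). Sample:
  cycle 0 → 0: weight = 6, length = 1, mean = 6/1 ≈ 6.000
  cycle 1 → 1: weight = 5, length = 1, mean = 5/1 ≈ 5.000
  cycle 2 → 2: weight = 5, length = 1, mean = 5/1 ≈ 5.000
  cycle 0 → 1 → 0: weight = 11, length = 2, mean = 11/2 ≈ 5.500
  cycle 0 → 2 → 0: weight = 12, length = 2, mean = 12/2 ≈ 6.000
  cycle 1 → 0 → 1: weight = 11, length = 2, mean = 11/2 ≈ 5.500
Minimum mean = 5.000, attained e.g. along the cycle 1 → 1 with weight 5 and length 1. So λ(A) = 5/1 = 5.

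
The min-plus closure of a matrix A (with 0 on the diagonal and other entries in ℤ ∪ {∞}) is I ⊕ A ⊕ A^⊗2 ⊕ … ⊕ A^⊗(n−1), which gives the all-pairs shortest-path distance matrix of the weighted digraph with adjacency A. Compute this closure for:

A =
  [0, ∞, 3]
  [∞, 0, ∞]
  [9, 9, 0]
Closure =
  [0, 12, 3]
  [∞, 0, ∞]
  [9, 9, 0]

This is the Floyd-Warshall all-pairs shortest-path computation. For each intermediate vertex k = 0, 1, …, 2, update dist[i][j] ← min(dist[i][j], dist[i][k] + dist[k][j]). The final matrix gives, for each (i, j), the minimum total weight of any directed path from i to j (possibly empty when i = j).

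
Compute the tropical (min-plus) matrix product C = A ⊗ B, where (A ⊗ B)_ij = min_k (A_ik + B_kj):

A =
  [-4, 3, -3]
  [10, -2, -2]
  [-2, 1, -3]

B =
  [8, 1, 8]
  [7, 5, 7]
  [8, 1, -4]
A ⊗ B =
  [4, -3, -7]
  [5, -1, -6]
  [5, -2, -7]

Apply the min-plus product entry-by-entry:
  C[0][0] = min over k of (A[0][0] + B[0][0] = -4 + 8 = 4, A[0][1] + B[1][0] = 3 + 7 = 10, A[0][2] + B[2][0] = -3 + 8 = 5) = 4 (attained at k = 0)
  C[0][1] = min over k of (A[0][0] + B[0][1] = -4 + 1 = -3, A[0][1] + B[1][1] = 3 + 5 = 8, A[0][2] + B[2][1] = -3 + 1 = -2) = -3 (attained at k = 0)
  C[0][2] = min over k of (A[0][0] + B[0][2] = -4 + 8 = 4, A[0][1] + B[1][2] = 3 + 7 = 10, A[0][2] + B[2][2] = -3 + -4 = -7) = -7 (attained at k = 2)
  C[1][0] = min over k of (A[1][0] + B[0][0] = 10 + 8 = 18, A[1][1] + B[1][0] = -2 + 7 = 5, A[1][2] + B[2][0] = -2 + 8 = 6) = 5 (attained at k = 1)
  C[1][1] = min over k of (A[1][0] + B[0][1] = 10 + 1 = 11, A[1][1] + B[1][1] = -2 + 5 = 3, A[1][2] + B[2][1] = -2 + 1 = -1) = -1 (attained at k = 2)
  C[1][2] = min over k of (A[1][0] + B[0][2] = 10 + 8 = 18, A[1][1] + B[1][2] = -2 + 7 = 5, A[1][2] + B[2][2] = -2 + -4 = -6) = -6 (attained at k = 2)
  C[2][0] = min over k of (A[2][0] + B[0][0] = -2 + 8 = 6, A[2][1] + B[1][0] = 1 + 7 = 8, A[2][2] + B[2][0] = -3 + 8 = 5) = 5 (attained at k = 2)
  C[2][1] = min over k of (A[2][0] + B[0][1] = -2 + 1 = -1, A[2][1] + B[1][1] = 1 + 5 = 6, A[2][2] + B[2][1] = -3 + 1 = -2) = -2 (attained at k = 2)
  C[2][2] = min over k of (A[2][0] + B[0][2] = -2 + 8 = 6, A[2][1] + B[1][2] = 1 + 7 = 8, A[2][2] + B[2][2] = -3 + -4 = -7) = -7 (attained at k = 2)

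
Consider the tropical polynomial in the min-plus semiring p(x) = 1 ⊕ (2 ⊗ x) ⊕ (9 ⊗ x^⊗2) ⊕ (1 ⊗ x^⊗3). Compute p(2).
p(2) = 1

A tropical monomial a ⊗ x^⊗i evaluates to a + i · x. Evaluating each term at x = 2:
  Term 0 contributes 1 + 0 · 2 = 1
  Term 1 contributes 2 + 1 · 2 = 4
  Term 2 contributes 9 + 2 · 2 = 13
  Term 3 contributes 1 + 3 · 2 = 7
p(2) = ⊕ of these = min[1, 4, 13, 7] = 1.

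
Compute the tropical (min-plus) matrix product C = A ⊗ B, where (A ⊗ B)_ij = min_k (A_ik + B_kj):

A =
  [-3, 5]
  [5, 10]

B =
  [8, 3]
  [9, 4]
A ⊗ B =
  [5, 0]
  [13, 8]

Apply the min-plus product entry-by-entry:
  C[0][0] = min over k of (A[0][0] + B[0][0] = -3 + 8 = 5, A[0][1] + B[1][0] = 5 + 9 = 14) = 5 (attained at k = 0)
  C[0][1] = min over k of (A[0][0] + B[0][1] = -3 + 3 = 0, A[0][1] + B[1][1] = 5 + 4 = 9) = 0 (attained at k = 0)
  C[1][0] = min over k of (A[1][0] + B[0][0] = 5 + 8 = 13, A[1][1] + B[1][0] = 10 + 9 = 19) = 13 (attained at k = 0)
  C[1][1] = min over k of (A[1][0] + B[0][1] = 5 + 3 = 8, A[1][1] + B[1][1] = 10 + 4 = 14) = 8 (attained at k = 0)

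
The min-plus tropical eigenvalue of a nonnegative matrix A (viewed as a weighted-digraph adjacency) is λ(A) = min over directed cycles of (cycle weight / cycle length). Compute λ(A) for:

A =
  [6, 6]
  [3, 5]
λ(A) = 9/2

Enumerate directed cycles and compute their means (weight / length). Sample:
  cycle 0 → 0: weight = 6, length = 1, mean = 6/1 ≈ 6.000
  cycle 1 → 1: weight = 5, length = 1, mean = 5/1 ≈ 5.000
  cycle 0 → 1 → 0: weight = 9, length = 2, mean = 9/2 ≈ 4.500
  cycle 1 → 0 → 1: weight = 9, length = 2, mean = 9/2 ≈ 4.500
Minimum mean = 4.500, attained e.g. along the cycle 0 → 1 → 0 with weight 9 and length 2. So λ(A) = 9/2 = 9/2.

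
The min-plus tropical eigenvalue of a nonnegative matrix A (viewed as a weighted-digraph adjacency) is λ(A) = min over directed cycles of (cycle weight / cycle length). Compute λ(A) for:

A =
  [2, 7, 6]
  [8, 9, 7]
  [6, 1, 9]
λ(A) = 2

Enumerate directed cycles and compute their means (weight / length). Sample:
  cycle 0 → 0: weight = 2, length = 1, mean = 2/1 ≈ 2.000
  cycle 1 → 1: weight = 9, length = 1, mean = 9/1 ≈ 9.000
  cycle 2 → 2: weight = 9, length = 1, mean = 9/1 ≈ 9.000
  cycle 0 → 1 → 0: weight = 15, length = 2, mean = 15/2 ≈ 7.500
  cycle 0 → 2 → 0: weight = 12, length = 2, mean = 12/2 ≈ 6.000
  cycle 1 → 0 → 1: weight = 15, length = 2, mean = 15/2 ≈ 7.500
Minimum mean = 2.000, attained e.g. along the cycle 0 → 0 with weight 2 and length 1. So λ(A) = 2/1 = 2.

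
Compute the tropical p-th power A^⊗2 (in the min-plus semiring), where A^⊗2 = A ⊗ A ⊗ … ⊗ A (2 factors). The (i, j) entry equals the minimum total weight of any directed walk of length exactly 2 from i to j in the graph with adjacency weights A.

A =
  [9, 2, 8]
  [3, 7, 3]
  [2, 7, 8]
A^⊗2 =
  [5, 9, 5]
  [5, 5, 10]
  [10, 4, 10]

Each entry (A^⊗2)_ij equals the minimum over all length-2 walks i = v_0 → v_1 → … → v_2 = j of Σ_t A[v_t][v_{t+1}]. For example, for (i, j) = (0, 2) we minimise over 3 possible intermediate vertex sequences; the minimum is 5, attained along the walk 0 → 1 → 2.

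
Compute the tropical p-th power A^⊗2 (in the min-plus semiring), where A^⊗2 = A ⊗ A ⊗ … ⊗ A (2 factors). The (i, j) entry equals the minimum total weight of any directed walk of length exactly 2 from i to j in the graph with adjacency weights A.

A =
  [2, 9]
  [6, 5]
A^⊗2 =
  [4, 11]
  [8, 10]

Each entry (A^⊗2)_ij equals the minimum over all length-2 walks i = v_0 → v_1 → … → v_2 = j of Σ_t A[v_t][v_{t+1}]. For example, for (i, j) = (0, 1) we minimise over 2 possible intermediate vertex sequences; the minimum is 11, attained along the walk 0 → 0 → 1.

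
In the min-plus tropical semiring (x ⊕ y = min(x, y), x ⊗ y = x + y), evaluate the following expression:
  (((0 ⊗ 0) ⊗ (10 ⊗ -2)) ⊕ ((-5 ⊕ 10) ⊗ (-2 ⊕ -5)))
(((0 ⊗ 0) ⊗ (10 ⊗ -2)) ⊕ ((-5 ⊕ 10) ⊗ (-2 ⊕ -5))) = -10

Expand innermost to outermost. Recall ⊕ takes the minimum of its arguments and ⊗ takes their sum. Working out the expression (((0 ⊗ 0) ⊗ (10 ⊗ -2)) ⊕ ((-5 ⊕ 10) ⊗ (-2 ⊕ -5))) gives -10.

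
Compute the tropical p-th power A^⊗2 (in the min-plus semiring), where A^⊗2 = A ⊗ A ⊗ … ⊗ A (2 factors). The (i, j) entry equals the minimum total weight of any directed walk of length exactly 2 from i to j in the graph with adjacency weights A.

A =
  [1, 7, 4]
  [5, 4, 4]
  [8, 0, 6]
A^⊗2 =
  [2, 4, 5]
  [6, 4, 8]
  [5, 4, 4]

Each entry (A^⊗2)_ij equals the minimum over all length-2 walks i = v_0 → v_1 → … → v_2 = j of Σ_t A[v_t][v_{t+1}]. For example, for (i, j) = (0, 2) we minimise over 3 possible intermediate vertex sequences; the minimum is 5, attained along the walk 0 → 0 → 2.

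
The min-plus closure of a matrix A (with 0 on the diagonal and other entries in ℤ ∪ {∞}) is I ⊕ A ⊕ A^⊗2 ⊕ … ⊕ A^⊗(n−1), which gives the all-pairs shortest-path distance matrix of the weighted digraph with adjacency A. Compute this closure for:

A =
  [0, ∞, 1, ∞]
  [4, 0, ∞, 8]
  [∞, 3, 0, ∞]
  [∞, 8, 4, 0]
Closure =
  [0, 4, 1, 12]
  [4, 0, 5, 8]
  [7, 3, 0, 11]
  [11, 7, 4, 0]

This is the Floyd-Warshall all-pairs shortest-path computation. For each intermediate vertex k = 0, 1, …, 3, update dist[i][j] ← min(dist[i][j], dist[i][k] + dist[k][j]). The final matrix gives, for each (i, j), the minimum total weight of any directed path from i to j (possibly empty when i = j).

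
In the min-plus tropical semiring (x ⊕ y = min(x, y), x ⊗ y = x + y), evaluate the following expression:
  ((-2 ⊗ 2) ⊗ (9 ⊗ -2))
((-2 ⊗ 2) ⊗ (9 ⊗ -2)) = 7

Expand innermost to outermost. Recall ⊕ takes the minimum of its arguments and ⊗ takes their sum. Working out the expression ((-2 ⊗ 2) ⊗ (9 ⊗ -2)) gives 7.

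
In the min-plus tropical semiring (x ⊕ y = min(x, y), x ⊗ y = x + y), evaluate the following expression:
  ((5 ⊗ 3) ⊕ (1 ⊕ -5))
((5 ⊗ 3) ⊕ (1 ⊕ -5)) = -5

Expand innermost to outermost. Recall ⊕ takes the minimum of its arguments and ⊗ takes their sum. Working out the expression ((5 ⊗ 3) ⊕ (1 ⊕ -5)) gives -5.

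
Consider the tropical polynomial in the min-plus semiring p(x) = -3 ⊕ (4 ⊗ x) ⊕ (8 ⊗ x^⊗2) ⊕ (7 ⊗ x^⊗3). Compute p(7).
p(7) = -3

A tropical monomial a ⊗ x^⊗i evaluates to a + i · x. Evaluating each term at x = 7:
  Term 0 contributes -3 + 0 · 7 = -3
  Term 1 contributes 4 + 1 · 7 = 11
  Term 2 contributes 8 + 2 · 7 = 22
  Term 3 contributes 7 + 3 · 7 = 28
p(7) = ⊕ of these = min[-3, 11, 22, 28] = -3.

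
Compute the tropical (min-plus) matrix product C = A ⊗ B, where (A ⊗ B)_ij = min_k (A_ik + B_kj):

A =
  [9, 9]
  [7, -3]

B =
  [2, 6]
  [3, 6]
A ⊗ B =
  [11, 15]
  [0, 3]

Apply the min-plus product entry-by-entry:
  C[0][0] = min over k of (A[0][0] + B[0][0] = 9 + 2 = 11, A[0][1] + B[1][0] = 9 + 3 = 12) = 11 (attained at k = 0)
  C[0][1] = min over k of (A[0][0] + B[0][1] = 9 + 6 = 15, A[0][1] + B[1][1] = 9 + 6 = 15) = 15 (attained at k = 0)
  C[1][0] = min over k of (A[1][0] + B[0][0] = 7 + 2 = 9, A[1][1] + B[1][0] = -3 + 3 = 0) = 0 (attained at k = 1)
  C[1][1] = min over k of (A[1][0] + B[0][1] = 7 + 6 = 13, A[1][1] + B[1][1] = -3 + 6 = 3) = 3 (attained at k = 1)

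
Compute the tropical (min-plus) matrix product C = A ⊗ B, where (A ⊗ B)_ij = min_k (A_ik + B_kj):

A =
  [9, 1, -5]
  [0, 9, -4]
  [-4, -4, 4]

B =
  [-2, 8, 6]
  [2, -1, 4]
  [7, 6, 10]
A ⊗ B =
  [2, 0, 5]
  [-2, 2, 6]
  [-6, -5, 0]

Apply the min-plus product entry-by-entry:
  C[0][0] = min over k of (A[0][0] + B[0][0] = 9 + -2 = 7, A[0][1] + B[1][0] = 1 + 2 = 3, A[0][2] + B[2][0] = -5 + 7 = 2) = 2 (attained at k = 2)
  C[0][1] = min over k of (A[0][0] + B[0][1] = 9 + 8 = 17, A[0][1] + B[1][1] = 1 + -1 = 0, A[0][2] + B[2][1] = -5 + 6 = 1) = 0 (attained at k = 1)
  C[0][2] = min over k of (A[0][0] + B[0][2] = 9 + 6 = 15, A[0][1] + B[1][2] = 1 + 4 = 5, A[0][2] + B[2][2] = -5 + 10 = 5) = 5 (attained at k = 1)
  C[1][0] = min over k of (A[1][0] + B[0][0] = 0 + -2 = -2, A[1][1] + B[1][0] = 9 + 2 = 11, A[1][2] + B[2][0] = -4 + 7 = 3) = -2 (attained at k = 0)
  C[1][1] = min over k of (A[1][0] + B[0][1] = 0 + 8 = 8, A[1][1] + B[1][1] = 9 + -1 = 8, A[1][2] + B[2][1] = -4 + 6 = 2) = 2 (attained at k = 2)
  C[1][2] = min over k of (A[1][0] + B[0][2] = 0 + 6 = 6, A[1][1] + B[1][2] = 9 + 4 = 13, A[1][2] + B[2][2] = -4 + 10 = 6) = 6 (attained at k = 0)
  C[2][0] = min over k of (A[2][0] + B[0][0] = -4 + -2 = -6, A[2][1] + B[1][0] = -4 + 2 = -2, A[2][2] + B[2][0] = 4 + 7 = 11) = -6 (attained at k = 0)
  C[2][1] = min over k of (A[2][0] + B[0][1] = -4 + 8 = 4, A[2][1] + B[1][1] = -4 + -1 = -5, A[2][2] + B[2][1] = 4 + 6 = 10) = -5 (attained at k = 1)
  C[2][2] = min over k of (A[2][0] + B[0][2] = -4 + 6 = 2, A[2][1] + B[1][2] = -4 + 4 = 0, A[2][2] + B[2][2] = 4 + 10 = 14) = 0 (attained at k = 1)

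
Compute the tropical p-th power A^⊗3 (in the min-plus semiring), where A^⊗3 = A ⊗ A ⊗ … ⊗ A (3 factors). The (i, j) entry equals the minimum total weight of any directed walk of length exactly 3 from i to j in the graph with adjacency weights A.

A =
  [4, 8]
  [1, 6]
A^⊗3 =
  [12, 16]
  [9, 13]

Each entry (A^⊗3)_ij equals the minimum over all length-3 walks i = v_0 → v_1 → … → v_3 = j of Σ_t A[v_t][v_{t+1}]. For example, for (i, j) = (0, 1) we minimise over 4 possible intermediate vertex sequences; the minimum is 16, attained along the walk 0 → 0 → 0 → 1.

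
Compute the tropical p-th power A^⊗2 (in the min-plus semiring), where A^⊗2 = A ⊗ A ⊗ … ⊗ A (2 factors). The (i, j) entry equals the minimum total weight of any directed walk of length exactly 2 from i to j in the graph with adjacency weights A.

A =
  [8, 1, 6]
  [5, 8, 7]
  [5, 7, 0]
A^⊗2 =
  [6, 9, 6]
  [12, 6, 7]
  [5, 6, 0]

Each entry (A^⊗2)_ij equals the minimum over all length-2 walks i = v_0 → v_1 → … → v_2 = j of Σ_t A[v_t][v_{t+1}]. For example, for (i, j) = (0, 2) we minimise over 3 possible intermediate vertex sequences; the minimum is 6, attained along the walk 0 → 2 → 2.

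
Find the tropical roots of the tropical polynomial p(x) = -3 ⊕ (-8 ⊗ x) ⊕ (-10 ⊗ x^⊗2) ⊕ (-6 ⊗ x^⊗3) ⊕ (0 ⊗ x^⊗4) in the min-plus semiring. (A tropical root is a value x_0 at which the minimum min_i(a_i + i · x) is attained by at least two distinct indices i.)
Roots: {-6, -4, 2, 5}

Each tropical root is a break point of the lower envelope of the lines y = a_i + i · x (there are 5 lines, with slopes 0, 1, ..., 4). Only the lines that attain the minimum somewhere contribute to roots; other lines are dominated. Here the surviving (envelope) indices are i = 4, i = 3, i = 2, i = 1, i = 0.
Intersections between consecutive envelope lines give the roots: for adjacent envelope indices i < j the intersection is x = (a_i − a_j) / (j − i). Reading off the sorted break points: {-6, -4, 2, 5}.
Verification: at each break x_0, at least two indices attain the minimum of min_i(a_i + i · x_0).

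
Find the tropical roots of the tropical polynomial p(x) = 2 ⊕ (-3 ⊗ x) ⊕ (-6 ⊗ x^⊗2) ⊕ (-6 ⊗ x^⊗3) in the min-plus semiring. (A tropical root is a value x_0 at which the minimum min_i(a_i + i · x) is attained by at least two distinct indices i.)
Roots: {0, 3, 5}

Each tropical root is a break point of the lower envelope of the lines y = a_i + i · x (there are 4 lines, with slopes 0, 1, ..., 3). Only the lines that attain the minimum somewhere contribute to roots; other lines are dominated. Here the surviving (envelope) indices are i = 3, i = 2, i = 1, i = 0.
Intersections between consecutive envelope lines give the roots: for adjacent envelope indices i < j the intersection is x = (a_i − a_j) / (j − i). Reading off the sorted break points: {0, 3, 5}.
Verification: at each break x_0, at least two indices attain the minimum of min_i(a_i + i · x_0).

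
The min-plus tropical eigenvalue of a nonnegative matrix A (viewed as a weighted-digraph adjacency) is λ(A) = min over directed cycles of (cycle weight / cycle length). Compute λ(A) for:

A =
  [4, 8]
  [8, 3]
λ(A) = 3

Enumerate directed cycles and compute their means (weight / length). Sample:
  cycle 0 → 0: weight = 4, length = 1, mean = 4/1 ≈ 4.000
  cycle 1 → 1: weight = 3, length = 1, mean = 3/1 ≈ 3.000
  cycle 0 → 1 → 0: weight = 16, length = 2, mean = 16/2 ≈ 8.000
  cycle 1 → 0 → 1: weight = 16, length = 2, mean = 16/2 ≈ 8.000
Minimum mean = 3.000, attained e.g. along the cycle 1 → 1 with weight 3 and length 1. So λ(A) = 3/1 = 3.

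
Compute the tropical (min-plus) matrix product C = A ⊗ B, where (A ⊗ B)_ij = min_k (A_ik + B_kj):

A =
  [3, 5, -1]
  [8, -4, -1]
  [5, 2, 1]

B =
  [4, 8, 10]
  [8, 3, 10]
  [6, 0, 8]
A ⊗ B =
  [5, -1, 7]
  [4, -1, 6]
  [7, 1, 9]

Apply the min-plus product entry-by-entry:
  C[0][0] = min over k of (A[0][0] + B[0][0] = 3 + 4 = 7, A[0][1] + B[1][0] = 5 + 8 = 13, A[0][2] + B[2][0] = -1 + 6 = 5) = 5 (attained at k = 2)
  C[0][1] = min over k of (A[0][0] + B[0][1] = 3 + 8 = 11, A[0][1] + B[1][1] = 5 + 3 = 8, A[0][2] + B[2][1] = -1 + 0 = -1) = -1 (attained at k = 2)
  C[0][2] = min over k of (A[0][0] + B[0][2] = 3 + 10 = 13, A[0][1] + B[1][2] = 5 + 10 = 15, A[0][2] + B[2][2] = -1 + 8 = 7) = 7 (attained at k = 2)
  C[1][0] = min over k of (A[1][0] + B[0][0] = 8 + 4 = 12, A[1][1] + B[1][0] = -4 + 8 = 4, A[1][2] + B[2][0] = -1 + 6 = 5) = 4 (attained at k = 1)
  C[1][1] = min over k of (A[1][0] + B[0][1] = 8 + 8 = 16, A[1][1] + B[1][1] = -4 + 3 = -1, A[1][2] + B[2][1] = -1 + 0 = -1) = -1 (attained at k = 1)
  C[1][2] = min over k of (A[1][0] + B[0][2] = 8 + 10 = 18, A[1][1] + B[1][2] = -4 + 10 = 6, A[1][2] + B[2][2] = -1 + 8 = 7) = 6 (attained at k = 1)
  C[2][0] = min over k of (A[2][0] + B[0][0] = 5 + 4 = 9, A[2][1] + B[1][0] = 2 + 8 = 10, A[2][2] + B[2][0] = 1 + 6 = 7) = 7 (attained at k = 2)
  C[2][1] = min over k of (A[2][0] + B[0][1] = 5 + 8 = 13, A[2][1] + B[1][1] = 2 + 3 = 5, A[2][2] + B[2][1] = 1 + 0 = 1) = 1 (attained at k = 2)
  C[2][2] = min over k of (A[2][0] + B[0][2] = 5 + 10 = 15, A[2][1] + B[1][2] = 2 + 10 = 12, A[2][2] + B[2][2] = 1 + 8 = 9) = 9 (attained at k = 2)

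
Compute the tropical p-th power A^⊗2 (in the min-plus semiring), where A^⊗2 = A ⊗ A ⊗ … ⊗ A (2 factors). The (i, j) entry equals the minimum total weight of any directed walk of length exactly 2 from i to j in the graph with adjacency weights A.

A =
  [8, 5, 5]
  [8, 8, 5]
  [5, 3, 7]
A^⊗2 =
  [10, 8, 10]
  [10, 8, 12]
  [11, 10, 8]

Each entry (A^⊗2)_ij equals the minimum over all length-2 walks i = v_0 → v_1 → … → v_2 = j of Σ_t A[v_t][v_{t+1}]. For example, for (i, j) = (0, 2) we minimise over 3 possible intermediate vertex sequences; the minimum is 10, attained along the walk 0 → 1 → 2.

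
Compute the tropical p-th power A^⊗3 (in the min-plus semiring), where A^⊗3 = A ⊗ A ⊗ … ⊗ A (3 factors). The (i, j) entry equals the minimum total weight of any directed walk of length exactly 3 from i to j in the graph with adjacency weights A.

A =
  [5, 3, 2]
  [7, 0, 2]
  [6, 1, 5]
A^⊗3 =
  [10, 3, 5]
  [7, 0, 2]
  [8, 1, 3]

Each entry (A^⊗3)_ij equals the minimum over all length-3 walks i = v_0 → v_1 → … → v_3 = j of Σ_t A[v_t][v_{t+1}]. For example, for (i, j) = (0, 2) we minimise over 9 possible intermediate vertex sequences; the minimum is 5, attained along the walk 0 → 1 → 1 → 2.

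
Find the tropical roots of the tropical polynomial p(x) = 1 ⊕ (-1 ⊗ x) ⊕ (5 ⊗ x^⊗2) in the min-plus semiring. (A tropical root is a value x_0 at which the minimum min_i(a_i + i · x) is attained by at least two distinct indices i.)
Roots: {-6, 2}

Each tropical root is a break point of the lower envelope of the lines y = a_i + i · x (there are 3 lines, with slopes 0, 1, ..., 2). Only the lines that attain the minimum somewhere contribute to roots; other lines are dominated. Here the surviving (envelope) indices are i = 2, i = 1, i = 0.
Intersections between consecutive envelope lines give the roots: for adjacent envelope indices i < j the intersection is x = (a_i − a_j) / (j − i). Reading off the sorted break points: {-6, 2}.
Verification: at each break x_0, at least two indices attain the minimum of min_i(a_i + i · x_0).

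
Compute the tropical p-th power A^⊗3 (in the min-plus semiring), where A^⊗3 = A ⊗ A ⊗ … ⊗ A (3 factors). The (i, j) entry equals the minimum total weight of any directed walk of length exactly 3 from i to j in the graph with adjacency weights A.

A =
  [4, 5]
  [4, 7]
A^⊗3 =
  [12, 13]
  [12, 13]

Each entry (A^⊗3)_ij equals the minimum over all length-3 walks i = v_0 → v_1 → … → v_3 = j of Σ_t A[v_t][v_{t+1}]. For example, for (i, j) = (0, 1) we minimise over 4 possible intermediate vertex sequences; the minimum is 13, attained along the walk 0 → 0 → 0 → 1.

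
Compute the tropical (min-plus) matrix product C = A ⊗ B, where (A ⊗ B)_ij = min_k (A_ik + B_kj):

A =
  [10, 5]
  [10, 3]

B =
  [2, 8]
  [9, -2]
A ⊗ B =
  [12, 3]
  [12, 1]

Apply the min-plus product entry-by-entry:
  C[0][0] = min over k of (A[0][0] + B[0][0] = 10 + 2 = 12, A[0][1] + B[1][0] = 5 + 9 = 14) = 12 (attained at k = 0)
  C[0][1] = min over k of (A[0][0] + B[0][1] = 10 + 8 = 18, A[0][1] + B[1][1] = 5 + -2 = 3) = 3 (attained at k = 1)
  C[1][0] = min over k of (A[1][0] + B[0][0] = 10 + 2 = 12, A[1][1] + B[1][0] = 3 + 9 = 12) = 12 (attained at k = 0)
  C[1][1] = min over k of (A[1][0] + B[0][1] = 10 + 8 = 18, A[1][1] + B[1][1] = 3 + -2 = 1) = 1 (attained at k = 1)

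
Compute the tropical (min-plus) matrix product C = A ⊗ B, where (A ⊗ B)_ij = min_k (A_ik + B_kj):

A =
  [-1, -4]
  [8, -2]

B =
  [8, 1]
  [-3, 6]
A ⊗ B =
  [-7, 0]
  [-5, 4]

Apply the min-plus product entry-by-entry:
  C[0][0] = min over k of (A[0][0] + B[0][0] = -1 + 8 = 7, A[0][1] + B[1][0] = -4 + -3 = -7) = -7 (attained at k = 1)
  C[0][1] = min over k of (A[0][0] + B[0][1] = -1 + 1 = 0, A[0][1] + B[1][1] = -4 + 6 = 2) = 0 (attained at k = 0)
  C[1][0] = min over k of (A[1][0] + B[0][0] = 8 + 8 = 16, A[1][1] + B[1][0] = -2 + -3 = -5) = -5 (attained at k = 1)
  C[1][1] = min over k of (A[1][0] + B[0][1] = 8 + 1 = 9, A[1][1] + B[1][1] = -2 + 6 = 4) = 4 (attained at k = 1)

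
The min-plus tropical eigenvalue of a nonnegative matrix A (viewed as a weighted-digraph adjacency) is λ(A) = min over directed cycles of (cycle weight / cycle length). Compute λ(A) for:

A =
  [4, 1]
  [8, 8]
λ(A) = 4

Enumerate directed cycles and compute their means (weight / length). Sample:
  cycle 0 → 0: weight = 4, length = 1, mean = 4/1 ≈ 4.000
  cycle 1 → 1: weight = 8, length = 1, mean = 8/1 ≈ 8.000
  cycle 0 → 1 → 0: weight = 9, length = 2, mean = 9/2 ≈ 4.500
  cycle 1 → 0 → 1: weight = 9, length = 2, mean = 9/2 ≈ 4.500
Minimum mean = 4.000, attained e.g. along the cycle 0 → 0 with weight 4 and length 1. So λ(A) = 4/1 = 4.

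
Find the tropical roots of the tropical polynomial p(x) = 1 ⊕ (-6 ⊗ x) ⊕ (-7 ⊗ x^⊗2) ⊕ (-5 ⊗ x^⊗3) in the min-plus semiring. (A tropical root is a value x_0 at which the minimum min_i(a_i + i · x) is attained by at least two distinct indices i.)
Roots: {-2, 1, 7}

Each tropical root is a break point of the lower envelope of the lines y = a_i + i · x (there are 4 lines, with slopes 0, 1, ..., 3). Only the lines that attain the minimum somewhere contribute to roots; other lines are dominated. Here the surviving (envelope) indices are i = 3, i = 2, i = 1, i = 0.
Intersections between consecutive envelope lines give the roots: for adjacent envelope indices i < j the intersection is x = (a_i − a_j) / (j − i). Reading off the sorted break points: {-2, 1, 7}.
Verification: at each break x_0, at least two indices attain the minimum of min_i(a_i + i · x_0).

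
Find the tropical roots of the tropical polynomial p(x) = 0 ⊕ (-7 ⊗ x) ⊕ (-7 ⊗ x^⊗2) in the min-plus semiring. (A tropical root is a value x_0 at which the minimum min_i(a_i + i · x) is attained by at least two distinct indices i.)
Roots: {0, 7}

Each tropical root is a break point of the lower envelope of the lines y = a_i + i · x (there are 3 lines, with slopes 0, 1, ..., 2). Only the lines that attain the minimum somewhere contribute to roots; other lines are dominated. Here the surviving (envelope) indices are i = 2, i = 1, i = 0.
Intersections between consecutive envelope lines give the roots: for adjacent envelope indices i < j the intersection is x = (a_i − a_j) / (j − i). Reading off the sorted break points: {0, 7}.
Verification: at each break x_0, at least two indices attain the minimum of min_i(a_i + i · x_0).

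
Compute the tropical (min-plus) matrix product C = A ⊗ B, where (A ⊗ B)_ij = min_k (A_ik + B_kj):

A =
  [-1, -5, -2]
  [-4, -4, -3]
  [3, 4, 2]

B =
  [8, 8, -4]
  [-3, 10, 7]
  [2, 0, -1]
A ⊗ B =
  [-8, -2, -5]
  [-7, -3, -8]
  [1, 2, -1]

Apply the min-plus product entry-by-entry:
  C[0][0] = min over k of (A[0][0] + B[0][0] = -1 + 8 = 7, A[0][1] + B[1][0] = -5 + -3 = -8, A[0][2] + B[2][0] = -2 + 2 = 0) = -8 (attained at k = 1)
  C[0][1] = min over k of (A[0][0] + B[0][1] = -1 + 8 = 7, A[0][1] + B[1][1] = -5 + 10 = 5, A[0][2] + B[2][1] = -2 + 0 = -2) = -2 (attained at k = 2)
  C[0][2] = min over k of (A[0][0] + B[0][2] = -1 + -4 = -5, A[0][1] + B[1][2] = -5 + 7 = 2, A[0][2] + B[2][2] = -2 + -1 = -3) = -5 (attained at k = 0)
  C[1][0] = min over k of (A[1][0] + B[0][0] = -4 + 8 = 4, A[1][1] + B[1][0] = -4 + -3 = -7, A[1][2] + B[2][0] = -3 + 2 = -1) = -7 (attained at k = 1)
  C[1][1] = min over k of (A[1][0] + B[0][1] = -4 + 8 = 4, A[1][1] + B[1][1] = -4 + 10 = 6, A[1][2] + B[2][1] = -3 + 0 = -3) = -3 (attained at k = 2)
  C[1][2] = min over k of (A[1][0] + B[0][2] = -4 + -4 = -8, A[1][1] + B[1][2] = -4 + 7 = 3, A[1][2] + B[2][2] = -3 + -1 = -4) = -8 (attained at k = 0)
  C[2][0] = min over k of (A[2][0] + B[0][0] = 3 + 8 = 11, A[2][1] + B[1][0] = 4 + -3 = 1, A[2][2] + B[2][0] = 2 + 2 = 4) = 1 (attained at k = 1)
  C[2][1] = min over k of (A[2][0] + B[0][1] = 3 + 8 = 11, A[2][1] + B[1][1] = 4 + 10 = 14, A[2][2] + B[2][1] = 2 + 0 = 2) = 2 (attained at k = 2)
  C[2][2] = min over k of (A[2][0] + B[0][2] = 3 + -4 = -1, A[2][1] + B[1][2] = 4 + 7 = 11, A[2][2] + B[2][2] = 2 + -1 = 1) = -1 (attained at k = 0)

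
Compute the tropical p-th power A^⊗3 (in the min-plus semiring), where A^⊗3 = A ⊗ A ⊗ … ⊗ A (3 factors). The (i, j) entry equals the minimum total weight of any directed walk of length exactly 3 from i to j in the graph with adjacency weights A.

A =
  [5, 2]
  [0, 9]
A^⊗3 =
  [7, 4]
  [2, 7]

Each entry (A^⊗3)_ij equals the minimum over all length-3 walks i = v_0 → v_1 → … → v_3 = j of Σ_t A[v_t][v_{t+1}]. For example, for (i, j) = (0, 1) we minimise over 4 possible intermediate vertex sequences; the minimum is 4, attained along the walk 0 → 1 → 0 → 1.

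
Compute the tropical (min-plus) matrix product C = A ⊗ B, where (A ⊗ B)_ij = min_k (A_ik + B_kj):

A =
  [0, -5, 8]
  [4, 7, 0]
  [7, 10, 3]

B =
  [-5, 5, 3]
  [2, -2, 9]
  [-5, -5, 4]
A ⊗ B =
  [-5, -7, 3]
  [-5, -5, 4]
  [-2, -2, 7]

Apply the min-plus product entry-by-entry:
  C[0][0] = min over k of (A[0][0] + B[0][0] = 0 + -5 = -5, A[0][1] + B[1][0] = -5 + 2 = -3, A[0][2] + B[2][0] = 8 + -5 = 3) = -5 (attained at k = 0)
  C[0][1] = min over k of (A[0][0] + B[0][1] = 0 + 5 = 5, A[0][1] + B[1][1] = -5 + -2 = -7, A[0][2] + B[2][1] = 8 + -5 = 3) = -7 (attained at k = 1)
  C[0][2] = min over k of (A[0][0] + B[0][2] = 0 + 3 = 3, A[0][1] + B[1][2] = -5 + 9 = 4, A[0][2] + B[2][2] = 8 + 4 = 12) = 3 (attained at k = 0)
  C[1][0] = min over k of (A[1][0] + B[0][0] = 4 + -5 = -1, A[1][1] + B[1][0] = 7 + 2 = 9, A[1][2] + B[2][0] = 0 + -5 = -5) = -5 (attained at k = 2)
  C[1][1] = min over k of (A[1][0] + B[0][1] = 4 + 5 = 9, A[1][1] + B[1][1] = 7 + -2 = 5, A[1][2] + B[2][1] = 0 + -5 = -5) = -5 (attained at k = 2)
  C[1][2] = min over k of (A[1][0] + B[0][2] = 4 + 3 = 7, A[1][1] + B[1][2] = 7 + 9 = 16, A[1][2] + B[2][2] = 0 + 4 = 4) = 4 (attained at k = 2)
  C[2][0] = min over k of (A[2][0] + B[0][0] = 7 + -5 = 2, A[2][1] + B[1][0] = 10 + 2 = 12, A[2][2] + B[2][0] = 3 + -5 = -2) = -2 (attained at k = 2)
  C[2][1] = min over k of (A[2][0] + B[0][1] = 7 + 5 = 12, A[2][1] + B[1][1] = 10 + -2 = 8, A[2][2] + B[2][1] = 3 + -5 = -2) = -2 (attained at k = 2)
  C[2][2] = min over k of (A[2][0] + B[0][2] = 7 + 3 = 10, A[2][1] + B[1][2] = 10 + 9 = 19, A[2][2] + B[2][2] = 3 + 4 = 7) = 7 (attained at k = 2)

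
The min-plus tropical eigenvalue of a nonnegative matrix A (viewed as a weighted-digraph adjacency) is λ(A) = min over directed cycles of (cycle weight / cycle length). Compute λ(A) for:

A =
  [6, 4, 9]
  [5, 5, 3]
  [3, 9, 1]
λ(A) = 1

Enumerate directed cycles and compute their means (weight / length). Sample:
  cycle 0 → 0: weight = 6, length = 1, mean = 6/1 ≈ 6.000
  cycle 1 → 1: weight = 5, length = 1, mean = 5/1 ≈ 5.000
  cycle 2 → 2: weight = 1, length = 1, mean = 1/1 ≈ 1.000
  cycle 0 → 1 → 0: weight = 9, length = 2, mean = 9/2 ≈ 4.500
  cycle 0 → 2 → 0: weight = 12, length = 2, mean = 12/2 ≈ 6.000
  cycle 1 → 0 → 1: weight = 9, length = 2, mean = 9/2 ≈ 4.500
Minimum mean = 1.000, attained e.g. along the cycle 2 → 2 with weight 1 and length 1. So λ(A) = 1/1 = 1.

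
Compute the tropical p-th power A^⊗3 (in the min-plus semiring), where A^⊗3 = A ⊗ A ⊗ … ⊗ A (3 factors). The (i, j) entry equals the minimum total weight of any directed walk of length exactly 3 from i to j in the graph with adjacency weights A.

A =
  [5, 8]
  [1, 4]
A^⊗3 =
  [13, 16]
  [9, 12]

Each entry (A^⊗3)_ij equals the minimum over all length-3 walks i = v_0 → v_1 → … → v_3 = j of Σ_t A[v_t][v_{t+1}]. For example, for (i, j) = (0, 1) we minimise over 4 possible intermediate vertex sequences; the minimum is 16, attained along the walk 0 → 1 → 1 → 1.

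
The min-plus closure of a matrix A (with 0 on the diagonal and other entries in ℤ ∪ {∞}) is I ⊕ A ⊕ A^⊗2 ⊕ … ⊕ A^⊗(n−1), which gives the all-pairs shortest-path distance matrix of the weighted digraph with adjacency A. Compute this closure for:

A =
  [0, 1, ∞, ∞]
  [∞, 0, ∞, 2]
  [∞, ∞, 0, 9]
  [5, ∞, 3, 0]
Closure =
  [0, 1, 6, 3]
  [7, 0, 5, 2]
  [14, 15, 0, 9]
  [5, 6, 3, 0]

This is the Floyd-Warshall all-pairs shortest-path computation. For each intermediate vertex k = 0, 1, …, 3, update dist[i][j] ← min(dist[i][j], dist[i][k] + dist[k][j]). The final matrix gives, for each (i, j), the minimum total weight of any directed path from i to j (possibly empty when i = j).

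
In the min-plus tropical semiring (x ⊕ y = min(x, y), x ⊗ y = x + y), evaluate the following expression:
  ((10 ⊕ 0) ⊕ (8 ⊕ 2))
((10 ⊕ 0) ⊕ (8 ⊕ 2)) = 0

Expand innermost to outermost. Recall ⊕ takes the minimum of its arguments and ⊗ takes their sum. Working out the expression ((10 ⊕ 0) ⊕ (8 ⊕ 2)) gives 0.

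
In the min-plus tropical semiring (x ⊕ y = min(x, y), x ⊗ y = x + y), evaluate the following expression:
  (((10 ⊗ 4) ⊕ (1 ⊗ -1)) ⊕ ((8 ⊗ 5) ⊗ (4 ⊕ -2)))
(((10 ⊗ 4) ⊕ (1 ⊗ -1)) ⊕ ((8 ⊗ 5) ⊗ (4 ⊕ -2))) = 0

Expand innermost to outermost. Recall ⊕ takes the minimum of its arguments and ⊗ takes their sum. Working out the expression (((10 ⊗ 4) ⊕ (1 ⊗ -1)) ⊕ ((8 ⊗ 5) ⊗ (4 ⊕ -2))) gives 0.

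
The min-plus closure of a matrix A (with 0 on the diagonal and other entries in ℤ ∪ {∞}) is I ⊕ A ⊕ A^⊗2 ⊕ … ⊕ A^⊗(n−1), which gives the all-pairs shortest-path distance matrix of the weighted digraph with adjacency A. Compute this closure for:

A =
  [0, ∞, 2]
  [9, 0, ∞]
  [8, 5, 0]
Closure =
  [0, 7, 2]
  [9, 0, 11]
  [8, 5, 0]

This is the Floyd-Warshall all-pairs shortest-path computation. For each intermediate vertex k = 0, 1, …, 2, update dist[i][j] ← min(dist[i][j], dist[i][k] + dist[k][j]). The final matrix gives, for each (i, j), the minimum total weight of any directed path from i to j (possibly empty when i = j).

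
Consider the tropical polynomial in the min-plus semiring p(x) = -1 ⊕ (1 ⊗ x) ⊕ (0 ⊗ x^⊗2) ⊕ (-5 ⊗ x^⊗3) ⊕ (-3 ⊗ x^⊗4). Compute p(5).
p(5) = -1

A tropical monomial a ⊗ x^⊗i evaluates to a + i · x. Evaluating each term at x = 5:
  Term 0 contributes -1 + 0 · 5 = -1
  Term 1 contributes 1 + 1 · 5 = 6
  Term 2 contributes 0 + 2 · 5 = 10
  Term 3 contributes -5 + 3 · 5 = 10
  Term 4 contributes -3 + 4 · 5 = 17
p(5) = ⊕ of these = min[-1, 6, 10, 10, 17] = -1.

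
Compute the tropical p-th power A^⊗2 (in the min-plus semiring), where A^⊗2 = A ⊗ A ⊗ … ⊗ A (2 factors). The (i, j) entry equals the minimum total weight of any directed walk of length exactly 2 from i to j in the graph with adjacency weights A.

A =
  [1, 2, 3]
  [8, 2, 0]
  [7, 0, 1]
A^⊗2 =
  [2, 3, 2]
  [7, 0, 1]
  [8, 1, 0]

Each entry (A^⊗2)_ij equals the minimum over all length-2 walks i = v_0 → v_1 → … → v_2 = j of Σ_t A[v_t][v_{t+1}]. For example, for (i, j) = (0, 2) we minimise over 3 possible intermediate vertex sequences; the minimum is 2, attained along the walk 0 → 1 → 2.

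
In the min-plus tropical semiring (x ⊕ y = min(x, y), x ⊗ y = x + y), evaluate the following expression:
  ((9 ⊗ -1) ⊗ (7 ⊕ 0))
((9 ⊗ -1) ⊗ (7 ⊕ 0)) = 8

Expand innermost to outermost. Recall ⊕ takes the minimum of its arguments and ⊗ takes their sum. Working out the expression ((9 ⊗ -1) ⊗ (7 ⊕ 0)) gives 8.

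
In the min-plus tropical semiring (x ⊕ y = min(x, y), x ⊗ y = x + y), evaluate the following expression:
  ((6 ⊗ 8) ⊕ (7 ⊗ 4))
((6 ⊗ 8) ⊕ (7 ⊗ 4)) = 11

Expand innermost to outermost. Recall ⊕ takes the minimum of its arguments and ⊗ takes their sum. Working out the expression ((6 ⊗ 8) ⊕ (7 ⊗ 4)) gives 11.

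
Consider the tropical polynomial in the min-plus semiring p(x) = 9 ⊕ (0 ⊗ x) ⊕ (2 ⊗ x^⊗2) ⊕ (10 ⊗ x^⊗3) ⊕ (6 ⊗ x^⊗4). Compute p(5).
p(5) = 5

A tropical monomial a ⊗ x^⊗i evaluates to a + i · x. Evaluating each term at x = 5:
  Term 0 contributes 9 + 0 · 5 = 9
  Term 1 contributes 0 + 1 · 5 = 5
  Term 2 contributes 2 + 2 · 5 = 12
  Term 3 contributes 10 + 3 · 5 = 25
  Term 4 contributes 6 + 4 · 5 = 26
p(5) = ⊕ of these = min[9, 5, 12, 25, 26] = 5.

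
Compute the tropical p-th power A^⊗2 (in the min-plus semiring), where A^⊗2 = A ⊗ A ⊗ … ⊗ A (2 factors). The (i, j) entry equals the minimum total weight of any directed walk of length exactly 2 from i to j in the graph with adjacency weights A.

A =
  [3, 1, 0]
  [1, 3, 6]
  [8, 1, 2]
A^⊗2 =
  [2, 1, 2]
  [4, 2, 1]
  [2, 3, 4]

Each entry (A^⊗2)_ij equals the minimum over all length-2 walks i = v_0 → v_1 → … → v_2 = j of Σ_t A[v_t][v_{t+1}]. For example, for (i, j) = (0, 2) we minimise over 3 possible intermediate vertex sequences; the minimum is 2, attained along the walk 0 → 2 → 2.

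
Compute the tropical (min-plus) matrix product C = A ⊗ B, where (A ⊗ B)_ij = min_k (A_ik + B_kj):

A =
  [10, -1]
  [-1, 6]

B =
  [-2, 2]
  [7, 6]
A ⊗ B =
  [6, 5]
  [-3, 1]

Apply the min-plus product entry-by-entry:
  C[0][0] = min over k of (A[0][0] + B[0][0] = 10 + -2 = 8, A[0][1] + B[1][0] = -1 + 7 = 6) = 6 (attained at k = 1)
  C[0][1] = min over k of (A[0][0] + B[0][1] = 10 + 2 = 12, A[0][1] + B[1][1] = -1 + 6 = 5) = 5 (attained at k = 1)
  C[1][0] = min over k of (A[1][0] + B[0][0] = -1 + -2 = -3, A[1][1] + B[1][0] = 6 + 7 = 13) = -3 (attained at k = 0)
  C[1][1] = min over k of (A[1][0] + B[0][1] = -1 + 2 = 1, A[1][1] + B[1][1] = 6 + 6 = 12) = 1 (attained at k = 0)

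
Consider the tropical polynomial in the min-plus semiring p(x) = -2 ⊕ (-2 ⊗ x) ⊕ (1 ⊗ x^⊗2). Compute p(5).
p(5) = -2

A tropical monomial a ⊗ x^⊗i evaluates to a + i · x. Evaluating each term at x = 5:
  Term 0 contributes -2 + 0 · 5 = -2
  Term 1 contributes -2 + 1 · 5 = 3
  Term 2 contributes 1 + 2 · 5 = 11
p(5) = ⊕ of these = min[-2, 3, 11] = -2.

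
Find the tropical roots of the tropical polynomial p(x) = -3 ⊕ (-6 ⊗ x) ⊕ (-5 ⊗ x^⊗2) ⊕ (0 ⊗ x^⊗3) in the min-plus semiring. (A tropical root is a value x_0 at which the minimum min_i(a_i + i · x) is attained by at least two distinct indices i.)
Roots: {-5, -1, 3}

Each tropical root is a break point of the lower envelope of the lines y = a_i + i · x (there are 4 lines, with slopes 0, 1, ..., 3). Only the lines that attain the minimum somewhere contribute to roots; other lines are dominated. Here the surviving (envelope) indices are i = 3, i = 2, i = 1, i = 0.
Intersections between consecutive envelope lines give the roots: for adjacent envelope indices i < j the intersection is x = (a_i − a_j) / (j − i). Reading off the sorted break points: {-5, -1, 3}.
Verification: at each break x_0, at least two indices attain the minimum of min_i(a_i + i · x_0).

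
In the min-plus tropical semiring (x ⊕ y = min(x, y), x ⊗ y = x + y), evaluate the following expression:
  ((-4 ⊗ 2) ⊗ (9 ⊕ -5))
((-4 ⊗ 2) ⊗ (9 ⊕ -5)) = -7

Expand innermost to outermost. Recall ⊕ takes the minimum of its arguments and ⊗ takes their sum. Working out the expression ((-4 ⊗ 2) ⊗ (9 ⊕ -5)) gives -7.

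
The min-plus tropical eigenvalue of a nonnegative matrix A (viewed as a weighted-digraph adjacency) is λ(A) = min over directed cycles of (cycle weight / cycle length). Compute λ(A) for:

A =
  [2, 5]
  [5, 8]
λ(A) = 2

Enumerate directed cycles and compute their means (weight / length). Sample:
  cycle 0 → 0: weight = 2, length = 1, mean = 2/1 ≈ 2.000
  cycle 1 → 1: weight = 8, length = 1, mean = 8/1 ≈ 8.000
  cycle 0 → 1 → 0: weight = 10, length = 2, mean = 10/2 ≈ 5.000
  cycle 1 → 0 → 1: weight = 10, length = 2, mean = 10/2 ≈ 5.000
Minimum mean = 2.000, attained e.g. along the cycle 0 → 0 with weight 2 and length 1. So λ(A) = 2/1 = 2.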